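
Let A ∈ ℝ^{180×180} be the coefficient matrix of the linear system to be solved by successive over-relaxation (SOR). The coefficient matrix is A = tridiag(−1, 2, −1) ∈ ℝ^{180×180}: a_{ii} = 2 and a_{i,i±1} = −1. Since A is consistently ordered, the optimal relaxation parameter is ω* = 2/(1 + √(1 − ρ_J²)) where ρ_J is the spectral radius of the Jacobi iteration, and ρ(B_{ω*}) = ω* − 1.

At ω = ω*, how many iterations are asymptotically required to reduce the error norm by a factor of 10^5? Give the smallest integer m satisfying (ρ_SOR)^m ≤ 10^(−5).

m = 332

ρ_J = max_k |cos(kπ/181)| = cos(π/181) = 0.9998494
root = sin(π/181) = 0.0173560  (since 1−cos² = sin²).
ω* = 2/(1+0.0173560) = 1.9658802
Hence ρ(B_{ω*}) = 1.9658802 − 1 = 0.9658802.
Need (0.9658802)^m ≤ 10^(−5): m ≥ 5·ln10/|ln 0.9658802| = 11.5129/0.0347155 = 331.636 ⇒ m = 332.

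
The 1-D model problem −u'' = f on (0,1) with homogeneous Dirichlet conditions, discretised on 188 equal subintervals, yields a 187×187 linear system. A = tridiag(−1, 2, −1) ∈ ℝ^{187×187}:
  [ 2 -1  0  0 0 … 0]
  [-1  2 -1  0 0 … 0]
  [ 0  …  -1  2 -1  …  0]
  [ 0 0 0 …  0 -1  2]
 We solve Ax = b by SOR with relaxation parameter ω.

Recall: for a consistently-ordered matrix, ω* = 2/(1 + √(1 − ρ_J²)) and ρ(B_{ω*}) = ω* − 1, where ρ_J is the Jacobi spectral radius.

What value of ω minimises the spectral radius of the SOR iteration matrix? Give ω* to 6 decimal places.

[ρ_J] n=187: ρ(B_J) = cos(π/(n+1)) = cos(π/188) = 0.999860.
√(1−ρ_J²) simplifies to sin(π/188) = 0.0167098.
ω* = 2 / (1 + 0.0167098) = 2 / 1.0167098 ≈ 1.967130.
[ρ_SOR] ω* − 1 = 0.967130.

ω* = 1.967130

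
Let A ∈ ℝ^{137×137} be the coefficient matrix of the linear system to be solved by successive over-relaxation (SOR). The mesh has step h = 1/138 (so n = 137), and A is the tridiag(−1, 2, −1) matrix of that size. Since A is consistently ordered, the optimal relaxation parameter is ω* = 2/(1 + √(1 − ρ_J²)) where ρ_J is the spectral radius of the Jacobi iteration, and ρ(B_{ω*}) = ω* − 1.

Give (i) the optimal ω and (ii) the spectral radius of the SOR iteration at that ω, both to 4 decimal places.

½·tridiag(1,0,1) at n=137: λ_k = cos(kπ/138); max |λ| at k=1 ⇒ ρ_J = cos(π/138) ≈ 0.9997.
√(1−ρ_J²) = |sin(π/138)| = 0.02276
ω* = 2/(1 + 0.02276) = 2/1.02276 = 1.9555.
At ω = 1.9555 every |λ(B_ω)| = ω−1, so ρ_SOR = 0.9555.

ω* = 1.9555, ρ_SOR = 0.9555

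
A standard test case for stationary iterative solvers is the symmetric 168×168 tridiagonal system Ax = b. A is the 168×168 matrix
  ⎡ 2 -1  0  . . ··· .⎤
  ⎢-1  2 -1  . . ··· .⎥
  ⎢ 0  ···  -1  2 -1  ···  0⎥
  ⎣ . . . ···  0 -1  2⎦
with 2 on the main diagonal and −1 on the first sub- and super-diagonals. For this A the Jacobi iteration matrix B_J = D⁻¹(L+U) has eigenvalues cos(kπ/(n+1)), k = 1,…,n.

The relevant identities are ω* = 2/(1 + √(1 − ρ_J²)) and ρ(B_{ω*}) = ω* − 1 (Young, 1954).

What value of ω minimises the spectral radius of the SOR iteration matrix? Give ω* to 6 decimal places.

ω* = 1.963502

ρ_J = max_k |cos(kπ/169)| = cos(π/169) = 0.999827
root = sin(π/169) = 0.0185882  (since 1−cos² = sin²).
Young: ω* = 2/(1+√(1−ρ_J²)) = 2/(1+0.0185882) = 2/1.0185882 = 1.963502.
[ρ_SOR] ω* − 1 = 0.963502.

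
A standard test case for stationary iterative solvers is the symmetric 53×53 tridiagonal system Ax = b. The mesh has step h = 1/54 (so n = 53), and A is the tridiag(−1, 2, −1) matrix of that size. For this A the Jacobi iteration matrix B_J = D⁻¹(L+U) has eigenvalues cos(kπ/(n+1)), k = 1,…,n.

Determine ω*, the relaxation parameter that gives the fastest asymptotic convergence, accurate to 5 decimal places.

ρ_J = max_k |cos(kπ/54)| = cos(π/54) = 0.99831
√(1−ρ_J²) simplifies to sin(π/54) = 0.058145.
ω* = 2 / (1 + 0.058145) = 2 / 1.058145 ≈ 1.89010.
[ρ_SOR] ω* − 1 = 0.89010.

ω* = 1.89010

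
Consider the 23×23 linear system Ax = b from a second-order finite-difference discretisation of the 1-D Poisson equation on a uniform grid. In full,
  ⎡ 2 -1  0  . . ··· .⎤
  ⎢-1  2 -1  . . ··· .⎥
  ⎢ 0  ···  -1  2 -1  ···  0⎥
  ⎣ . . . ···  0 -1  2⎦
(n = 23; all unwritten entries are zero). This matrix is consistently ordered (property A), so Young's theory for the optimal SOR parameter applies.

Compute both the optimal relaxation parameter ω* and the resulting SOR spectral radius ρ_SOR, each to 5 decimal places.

ω* = 1.76909, ρ_SOR = 0.76909

n=23: λ(B_J) = 1 − λ(A)/2 = cos(kπ/24); k=1 gives ρ_J = 0.99144.
√(1−ρ_J²) simplifies to sin(π/24) = 0.130526.
ω* = 2/(1 + 0.130526) = 2/1.130526 = 1.76909.
ρ_SOR = ω* − 1 ≈ 0.76909.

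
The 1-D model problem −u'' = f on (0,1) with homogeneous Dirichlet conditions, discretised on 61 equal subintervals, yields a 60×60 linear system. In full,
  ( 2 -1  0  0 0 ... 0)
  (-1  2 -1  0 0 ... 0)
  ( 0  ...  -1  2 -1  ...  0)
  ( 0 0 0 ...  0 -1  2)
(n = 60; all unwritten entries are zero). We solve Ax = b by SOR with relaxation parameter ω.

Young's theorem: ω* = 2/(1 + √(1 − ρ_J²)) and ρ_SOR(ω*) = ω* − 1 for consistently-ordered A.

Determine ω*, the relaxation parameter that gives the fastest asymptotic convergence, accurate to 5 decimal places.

spectrum of D⁻¹(L+U) = {cos(kπ/61) : 1≤k≤60}; ρ_J = cos(π/61) = 0.99867.
1 − cos²(π/61) = sin²(π/61) ⇒ √(1−ρ_J²) = sin(π/61) = 0.051479.
ω* = 2 / (1 + 0.051479) = 2 / 1.051479 ≈ 1.90208.
ρ_SOR = ω* − 1 ≈ 0.90208.

ω* = 1.90208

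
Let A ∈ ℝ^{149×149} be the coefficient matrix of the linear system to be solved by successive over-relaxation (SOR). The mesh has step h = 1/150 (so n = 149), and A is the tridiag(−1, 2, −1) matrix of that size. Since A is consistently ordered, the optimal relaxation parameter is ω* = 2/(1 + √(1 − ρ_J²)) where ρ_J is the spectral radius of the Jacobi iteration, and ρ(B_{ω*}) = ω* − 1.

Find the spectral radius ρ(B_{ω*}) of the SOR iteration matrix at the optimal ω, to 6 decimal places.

[ρ_J] n=149: ρ(B_J) = cos(π/(n+1)) = cos(π/150) = 0.999781.
√(1−ρ_J²) simplifies to sin(π/150) = 0.0209424.
ω* = 2 / (1 + 0.0209424) = 2 / 1.0209424 ≈ 1.958974.
At ω = 1.958974 every |λ(B_ω)| = ω−1, so ρ_SOR = 0.958974.

ρ_SOR = 0.958974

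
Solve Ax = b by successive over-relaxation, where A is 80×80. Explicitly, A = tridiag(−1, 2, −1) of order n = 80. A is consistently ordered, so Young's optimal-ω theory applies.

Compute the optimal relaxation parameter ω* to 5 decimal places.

ρ_J = max_k |cos(kπ/81)| = cos(π/81) = 0.99925
root = sin(π/81) = 0.038775  (since 1−cos² = sin²).
So ω* = 2/1.038775 = 1.92534 (Young).
ρ_SOR = ω* − 1 = 1.92534 − 1 = 0.92534.

ω* = 1.92534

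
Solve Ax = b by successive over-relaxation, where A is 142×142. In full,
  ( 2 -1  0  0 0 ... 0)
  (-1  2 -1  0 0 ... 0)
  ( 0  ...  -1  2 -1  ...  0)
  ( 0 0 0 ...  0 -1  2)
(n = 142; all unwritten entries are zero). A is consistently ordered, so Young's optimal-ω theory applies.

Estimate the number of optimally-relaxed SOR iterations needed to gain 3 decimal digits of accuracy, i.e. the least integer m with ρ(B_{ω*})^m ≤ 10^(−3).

m = 158

ρ_J = max_k |cos(kπ/143)| = cos(π/143) = 0.9997587
1 − cos²(π/143) = sin²(π/143) ⇒ √(1−ρ_J²) = sin(π/143) = 0.0219674.
[ω*] 2 ÷ (1 + 0.0219674) = 2 ÷ 1.0219674 = 1.9570096.
[ρ_SOR] ω* − 1 = 0.9570096.
Need (0.9570096)^m ≤ 10^(−3): m ≥ 3·ln10/|ln 0.9570096| = 6.90776/0.0439419 = 157.202 ⇒ m = 158.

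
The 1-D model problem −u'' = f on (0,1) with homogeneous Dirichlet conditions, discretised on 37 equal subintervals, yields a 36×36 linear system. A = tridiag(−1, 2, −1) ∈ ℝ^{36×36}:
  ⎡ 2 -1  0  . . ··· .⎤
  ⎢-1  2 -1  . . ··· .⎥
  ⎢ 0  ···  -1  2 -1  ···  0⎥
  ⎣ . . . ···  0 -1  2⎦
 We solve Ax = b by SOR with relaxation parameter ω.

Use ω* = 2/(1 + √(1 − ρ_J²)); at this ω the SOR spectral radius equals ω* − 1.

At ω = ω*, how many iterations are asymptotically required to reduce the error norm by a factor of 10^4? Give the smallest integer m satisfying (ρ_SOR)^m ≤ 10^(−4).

m = 55

½·tridiag(1,0,1) at n=36: λ_k = cos(kπ/37); max |λ| at k=1 ⇒ ρ_J = cos(π/37) ≈ 0.9963975.
root = sin(π/37) = 0.0848059  (since 1−cos² = sin²).
Then 2/(1+√(1−ρ_J²)) = 2/(1+0.0848059); ω* = 2/1.0848059 = 1.8436478.
and ρ(B_{ω*}) = 1.8436478 − 1 = 0.8436478.
m ≥ 4·ln10 / (−ln 0.8436478) = 54.172; smallest integer m = 55.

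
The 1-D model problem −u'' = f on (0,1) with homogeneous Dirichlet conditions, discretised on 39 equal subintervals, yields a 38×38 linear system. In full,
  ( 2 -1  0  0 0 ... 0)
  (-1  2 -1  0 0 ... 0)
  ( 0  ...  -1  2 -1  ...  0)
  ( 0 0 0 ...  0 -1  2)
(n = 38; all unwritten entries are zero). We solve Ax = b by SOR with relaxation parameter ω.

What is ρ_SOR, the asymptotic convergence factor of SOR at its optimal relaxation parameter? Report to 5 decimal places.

½·tridiag(1,0,1) at n=38: λ_k = cos(kπ/39); max |λ| at k=1 ⇒ ρ_J = cos(π/39) ≈ 0.99676.
√(1−ρ_J²) simplifies to sin(π/39) = 0.080467.
ω* = 2/(1+0.080467) = 1.85105
ρ_SOR = ω* − 1 = 1.85105 − 1 = 0.85105.

ρ_SOR = 0.85105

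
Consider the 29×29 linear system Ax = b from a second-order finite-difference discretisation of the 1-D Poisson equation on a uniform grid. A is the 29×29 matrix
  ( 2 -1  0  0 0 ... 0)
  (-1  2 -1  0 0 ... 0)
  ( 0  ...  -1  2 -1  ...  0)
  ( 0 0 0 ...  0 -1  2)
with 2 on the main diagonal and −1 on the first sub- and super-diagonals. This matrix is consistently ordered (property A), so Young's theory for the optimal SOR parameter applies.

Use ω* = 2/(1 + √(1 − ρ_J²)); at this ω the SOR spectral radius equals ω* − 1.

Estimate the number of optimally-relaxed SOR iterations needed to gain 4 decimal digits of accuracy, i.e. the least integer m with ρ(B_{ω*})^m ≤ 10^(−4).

[ρ_J] n=29: ρ(B_J) = cos(π/(n+1)) = cos(π/30) = 0.9945219.
√(1 − cos²(π/30)) = sin(π/30) ≈ 0.1045285.
[ω*] 2 ÷ (1 + 0.1045285) = 2 ÷ 1.1045285 = 1.8107274.
and ρ(B_{ω*}) = 1.8107274 − 1 = 0.8107274.
(0.8107274)^m ≤ 10^{−4}  ⇒  m·ln(0.8107274) ≤ −4·ln10  ⇒  m ≥ 43.896  ⇒  m = 44

m = 44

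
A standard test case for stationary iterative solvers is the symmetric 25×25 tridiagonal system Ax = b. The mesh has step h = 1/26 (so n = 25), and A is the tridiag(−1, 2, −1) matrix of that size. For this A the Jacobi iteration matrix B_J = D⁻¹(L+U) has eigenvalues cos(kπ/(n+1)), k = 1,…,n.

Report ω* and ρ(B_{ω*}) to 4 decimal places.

ω* = 1.7849, ρ_SOR = 0.7849

B_J for the 25×25 system has eigenvalues cos(kπ/26); ρ_J = cos(π/26) = 0.9927.
√(1 − cos²(π/26)) = sin(π/26) ≈ 0.12054.
So ω* = 2/1.12054 = 1.7849 (Young).
[ρ_SOR] ω* − 1 = 0.7849.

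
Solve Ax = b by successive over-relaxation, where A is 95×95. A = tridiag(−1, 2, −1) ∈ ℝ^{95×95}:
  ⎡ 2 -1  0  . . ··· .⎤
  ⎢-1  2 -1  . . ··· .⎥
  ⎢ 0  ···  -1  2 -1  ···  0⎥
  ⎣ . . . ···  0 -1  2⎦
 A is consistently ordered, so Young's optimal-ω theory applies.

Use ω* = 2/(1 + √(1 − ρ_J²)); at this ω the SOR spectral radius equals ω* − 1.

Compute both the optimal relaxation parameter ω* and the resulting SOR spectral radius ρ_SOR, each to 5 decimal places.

ρ_J = max_k |cos(kπ/96)| = cos(π/96) = 0.99946
√(1 − cos²(π/96)) = sin(π/96) ≈ 0.032719.
So ω* = 2/1.032719 = 1.93664 (Young).
ρ_SOR = ω* − 1 = 1.93664 − 1 = 0.93664.

ω* = 1.93664, ρ_SOR = 0.93664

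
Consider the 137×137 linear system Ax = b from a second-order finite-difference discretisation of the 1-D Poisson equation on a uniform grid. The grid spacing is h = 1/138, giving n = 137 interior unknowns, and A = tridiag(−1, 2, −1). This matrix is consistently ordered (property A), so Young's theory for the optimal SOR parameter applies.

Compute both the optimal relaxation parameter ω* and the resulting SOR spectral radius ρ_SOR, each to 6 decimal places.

[ρ_J] n=137: ρ(B_J) = cos(π/(n+1)) = cos(π/138) = 0.999741.
√(1−ρ_J²) = |sin(π/138)| = 0.0227632
ω* = 2/(1 + 0.0227632) = 2/1.0227632 = 1.955487.
and ρ(B_{ω*}) = 1.955487 − 1 = 0.955487.

ω* = 1.955487, ρ_SOR = 0.955487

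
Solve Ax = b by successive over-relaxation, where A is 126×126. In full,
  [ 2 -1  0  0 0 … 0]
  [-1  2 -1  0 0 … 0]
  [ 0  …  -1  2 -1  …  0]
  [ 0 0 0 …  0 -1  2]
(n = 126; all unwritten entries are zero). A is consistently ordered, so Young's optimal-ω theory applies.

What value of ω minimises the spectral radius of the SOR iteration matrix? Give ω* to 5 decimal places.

½·tridiag(1,0,1) at n=126: λ_k = cos(kπ/127); max |λ| at k=1 ⇒ ρ_J = cos(π/127) ≈ 0.99969.
√(1 − cos²(π/127)) = sin(π/127) ≈ 0.024734.
So ω* = 2/1.024734 = 1.95173 (Young).
Hence ρ(B_{ω*}) = 1.95173 − 1 = 0.95173.

ω* = 1.95173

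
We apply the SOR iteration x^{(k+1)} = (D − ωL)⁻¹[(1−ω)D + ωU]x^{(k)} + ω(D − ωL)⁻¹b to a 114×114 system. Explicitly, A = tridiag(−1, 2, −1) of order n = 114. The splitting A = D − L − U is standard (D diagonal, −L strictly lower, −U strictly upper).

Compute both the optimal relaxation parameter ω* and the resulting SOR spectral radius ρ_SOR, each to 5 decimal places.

ρ_J = max_k |cos(kπ/115)| = cos(π/115) = 0.99963
√(1 − cos²(π/115)) = sin(π/115) ≈ 0.027315.
Then 2/(1+√(1−ρ_J²)) = 2/(1+0.027315); ω* = 2/1.027315 = 1.94682.
ρ_SOR = ω* − 1 ≈ 0.94682.

ω* = 1.94682, ρ_SOR = 0.94682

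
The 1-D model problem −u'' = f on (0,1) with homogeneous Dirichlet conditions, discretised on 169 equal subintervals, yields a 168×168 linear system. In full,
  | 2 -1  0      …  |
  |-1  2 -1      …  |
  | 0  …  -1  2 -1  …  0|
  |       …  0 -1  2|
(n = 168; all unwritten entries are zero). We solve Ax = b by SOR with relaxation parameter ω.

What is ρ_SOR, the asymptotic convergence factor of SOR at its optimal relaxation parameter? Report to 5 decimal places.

ρ_SOR = 0.96350

½·tridiag(1,0,1) at n=168: λ_k = cos(kπ/169); max |λ| at k=1 ⇒ ρ_J = cos(π/169) ≈ 0.99983.
1 − cos²(π/169) = sin²(π/169) ⇒ √(1−ρ_J²) = sin(π/169) = 0.018588.
Young: ω* = 2/(1+√(1−ρ_J²)) = 2/(1+0.018588) = 2/1.018588 = 1.96350.
At ω = 1.96350 every |λ(B_ω)| = ω−1, so ρ_SOR = 0.96350.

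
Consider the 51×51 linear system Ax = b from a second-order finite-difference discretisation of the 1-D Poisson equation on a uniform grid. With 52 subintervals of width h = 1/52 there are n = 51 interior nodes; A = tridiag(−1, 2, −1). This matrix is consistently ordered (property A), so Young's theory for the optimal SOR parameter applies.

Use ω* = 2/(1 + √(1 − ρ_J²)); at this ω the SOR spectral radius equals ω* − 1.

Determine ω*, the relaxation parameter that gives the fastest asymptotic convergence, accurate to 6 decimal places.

ω* = 1.886119

½·tridiag(1,0,1) at n=51: λ_k = cos(kπ/52); max |λ| at k=1 ⇒ ρ_J = cos(π/52) ≈ 0.998176.
1 − cos²(π/52) = sin²(π/52) ⇒ √(1−ρ_J²) = sin(π/52) = 0.0603785.
ω* = 2 / (1 + 0.0603785) = 2 / 1.0603785 ≈ 1.886119.
ρ_SOR = ω* − 1 = 1.886119 − 1 = 0.886119.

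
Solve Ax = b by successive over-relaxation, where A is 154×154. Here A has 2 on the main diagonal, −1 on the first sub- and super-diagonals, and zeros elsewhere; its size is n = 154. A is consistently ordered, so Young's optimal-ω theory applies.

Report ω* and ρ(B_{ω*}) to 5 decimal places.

ω* = 1.96027, ρ_SOR = 0.96027

ρ_J = max_k |cos(kπ/155)| = cos(π/155) = 0.99979
√(1 − cos²(π/155)) = sin(π/155) ≈ 0.020267.
ω* = 2/(1+0.020267) = 1.96027
ρ(B_{ω*}) = ω*−1 = 0.96027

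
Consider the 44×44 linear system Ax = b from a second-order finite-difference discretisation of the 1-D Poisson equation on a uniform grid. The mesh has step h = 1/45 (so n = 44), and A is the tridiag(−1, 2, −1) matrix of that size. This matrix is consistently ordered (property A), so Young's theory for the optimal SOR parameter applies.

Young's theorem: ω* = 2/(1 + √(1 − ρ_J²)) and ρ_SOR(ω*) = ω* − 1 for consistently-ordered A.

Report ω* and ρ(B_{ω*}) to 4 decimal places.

ω* = 1.8696, ρ_SOR = 0.8696

With n=44, ρ(Jacobi) = cos(π/45) = 0.9976.
root = sin(π/45) = 0.06976  (since 1−cos² = sin²).
[ω*] 2 ÷ (1 + 0.06976) = 2 ÷ 1.06976 = 1.8696.
ρ_SOR = ω* − 1 = 1.8696 − 1 = 0.8696.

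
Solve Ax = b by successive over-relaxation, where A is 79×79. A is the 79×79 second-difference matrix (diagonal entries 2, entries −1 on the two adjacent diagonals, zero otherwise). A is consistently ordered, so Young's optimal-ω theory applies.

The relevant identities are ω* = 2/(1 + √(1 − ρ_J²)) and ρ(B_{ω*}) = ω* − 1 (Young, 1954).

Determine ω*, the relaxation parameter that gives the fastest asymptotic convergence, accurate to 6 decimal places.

ω* = 1.924447

B_J for the 79×79 system has eigenvalues cos(kπ/80); ρ_J = cos(π/80) = 0.999229.
√(1−ρ_J²) = |sin(π/80)| = 0.0392598
ω* = 2/(1 + 0.0392598) = 2/1.0392598 = 1.924447.
Hence ρ(B_{ω*}) = 1.924447 − 1 = 0.924447.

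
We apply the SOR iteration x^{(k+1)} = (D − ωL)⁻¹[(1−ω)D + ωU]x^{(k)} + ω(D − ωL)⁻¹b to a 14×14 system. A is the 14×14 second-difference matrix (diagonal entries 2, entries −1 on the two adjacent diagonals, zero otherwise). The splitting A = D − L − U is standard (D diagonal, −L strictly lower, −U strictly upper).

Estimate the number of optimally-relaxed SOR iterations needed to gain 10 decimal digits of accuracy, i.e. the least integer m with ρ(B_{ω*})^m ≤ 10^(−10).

With n=14, ρ(Jacobi) = cos(π/15) = 0.9781476.
√(1−ρ_J²) simplifies to sin(π/15) = 0.2079117.
Then 2/(1+√(1−ρ_J²)) = 2/(1+0.2079117); ω* = 2/1.2079117 = 1.6557502.
ρ_SOR = ω* − 1 = 1.6557502 − 1 = 0.6557502.
ρ_SOR^m ≤ 10^(−10) ⇔ m ≥ 10·ln10/(−ln 0.6557502) = 23.0259/0.421975 = 54.567; m = ⌈54.567⌉ = 55.

m = 55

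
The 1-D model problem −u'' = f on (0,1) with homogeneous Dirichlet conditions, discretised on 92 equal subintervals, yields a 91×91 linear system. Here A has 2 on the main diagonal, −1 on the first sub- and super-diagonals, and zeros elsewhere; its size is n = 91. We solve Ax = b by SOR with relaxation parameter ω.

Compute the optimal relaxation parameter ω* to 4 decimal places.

ω* = 1.9340

spectrum of D⁻¹(L+U) = {cos(kπ/92) : 1≤k≤91}; ρ_J = cos(π/92) = 0.9994.
root = sin(π/92) = 0.03414  (since 1−cos² = sin²).
Young: ω* = 2/(1+√(1−ρ_J²)) = 2/(1+0.03414) = 2/1.03414 = 1.9340.
ρ_SOR = ω* − 1 = 1.9340 − 1 = 0.9340.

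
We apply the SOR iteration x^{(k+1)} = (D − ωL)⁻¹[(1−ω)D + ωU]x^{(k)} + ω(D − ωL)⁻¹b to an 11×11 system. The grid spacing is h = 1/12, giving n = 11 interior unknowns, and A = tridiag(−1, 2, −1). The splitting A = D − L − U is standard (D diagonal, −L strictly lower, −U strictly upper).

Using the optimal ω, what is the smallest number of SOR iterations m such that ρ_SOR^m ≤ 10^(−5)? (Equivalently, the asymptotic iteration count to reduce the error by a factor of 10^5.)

m = 22

n=11: λ(B_J) = 1 − λ(A)/2 = cos(kπ/12); k=1 gives ρ_J = 0.9659258.
root = sin(π/12) = 0.2588190  (since 1−cos² = sin²).
ω* = 2/(1+0.2588190) = 1.5887908
At ω = 1.5887908 every |λ(B_ω)| = ω−1, so ρ_SOR = 0.5887908.
(0.5887908)^m ≤ 10^{−5}  ⇒  m·ln(0.5887908) ≤ −5·ln10  ⇒  m ≥ 21.735  ⇒  m = 22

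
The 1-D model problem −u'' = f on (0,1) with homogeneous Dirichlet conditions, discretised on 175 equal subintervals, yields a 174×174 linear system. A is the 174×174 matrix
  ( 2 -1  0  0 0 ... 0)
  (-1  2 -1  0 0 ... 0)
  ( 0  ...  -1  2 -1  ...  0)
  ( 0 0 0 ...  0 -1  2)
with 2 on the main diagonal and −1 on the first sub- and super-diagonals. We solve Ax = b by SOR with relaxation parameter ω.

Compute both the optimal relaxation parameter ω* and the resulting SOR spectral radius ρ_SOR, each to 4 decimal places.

n=174: λ(B_J) = 1 − λ(A)/2 = cos(kπ/175); k=1 gives ρ_J = 0.9998.
√(1−ρ_J²) simplifies to sin(π/175) = 0.01795.
ω* = 2/(1 + 0.01795) = 2/1.01795 = 1.9647.
Hence ρ(B_{ω*}) = 1.9647 − 1 = 0.9647.

ω* = 1.9647, ρ_SOR = 0.9647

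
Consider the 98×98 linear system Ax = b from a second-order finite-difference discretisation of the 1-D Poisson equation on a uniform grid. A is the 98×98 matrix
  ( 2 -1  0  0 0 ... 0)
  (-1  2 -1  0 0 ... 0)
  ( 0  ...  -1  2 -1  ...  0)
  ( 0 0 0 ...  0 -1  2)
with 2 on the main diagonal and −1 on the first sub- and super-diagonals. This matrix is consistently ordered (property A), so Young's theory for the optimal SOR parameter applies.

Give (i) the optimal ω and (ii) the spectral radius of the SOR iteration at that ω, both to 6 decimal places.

ω* = 1.938496, ρ_SOR = 0.938496

½·tridiag(1,0,1) at n=98: λ_k = cos(kπ/99); max |λ| at k=1 ⇒ ρ_J = cos(π/99) ≈ 0.999497.
1 − cos²(π/99) = sin²(π/99) ⇒ √(1−ρ_J²) = sin(π/99) = 0.0317279.
ω* = 2/(1 + 0.0317279) = 2/1.0317279 = 1.938496.
Hence ρ(B_{ω*}) = 1.938496 − 1 = 0.938496.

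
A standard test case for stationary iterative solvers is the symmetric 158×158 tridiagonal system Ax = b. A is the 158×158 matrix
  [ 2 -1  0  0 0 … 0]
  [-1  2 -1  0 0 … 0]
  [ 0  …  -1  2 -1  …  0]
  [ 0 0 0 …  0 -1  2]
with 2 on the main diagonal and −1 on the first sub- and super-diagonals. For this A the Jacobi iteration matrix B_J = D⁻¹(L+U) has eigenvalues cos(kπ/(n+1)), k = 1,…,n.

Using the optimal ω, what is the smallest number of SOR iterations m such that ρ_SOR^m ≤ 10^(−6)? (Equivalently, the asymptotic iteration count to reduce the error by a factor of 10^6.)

spectrum of D⁻¹(L+U) = {cos(kπ/159) : 1≤k≤158}; ρ_J = cos(π/159) = 0.9998048.
√(1−ρ_J²) = |sin(π/159)| = 0.0197572
[ω*] 2 ÷ (1 + 0.0197572) = 2 ÷ 1.0197572 = 1.9612512.
ρ_SOR = ω* − 1 = 1.9612512 − 1 = 0.9612512.
m ≥ 6·ln10 / (−ln 0.9612512) = 349.587; smallest integer m = 350.

m = 350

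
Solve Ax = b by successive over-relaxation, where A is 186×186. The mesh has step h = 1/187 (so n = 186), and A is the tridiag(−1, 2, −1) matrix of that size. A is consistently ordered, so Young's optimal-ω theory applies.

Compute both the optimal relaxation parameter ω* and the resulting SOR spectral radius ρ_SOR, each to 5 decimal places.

ω* = 1.96696, ρ_SOR = 0.96696

½·tridiag(1,0,1) at n=186: λ_k = cos(kπ/187); max |λ| at k=1 ⇒ ρ_J = cos(π/187) ≈ 0.99986.
1 − cos²(π/187) = sin²(π/187) ⇒ √(1−ρ_J²) = sin(π/187) = 0.016799.
Then 2/(1+√(1−ρ_J²)) = 2/(1+0.016799); ω* = 2/1.016799 = 1.96696.
ρ_SOR = ω* − 1 ≈ 0.96696.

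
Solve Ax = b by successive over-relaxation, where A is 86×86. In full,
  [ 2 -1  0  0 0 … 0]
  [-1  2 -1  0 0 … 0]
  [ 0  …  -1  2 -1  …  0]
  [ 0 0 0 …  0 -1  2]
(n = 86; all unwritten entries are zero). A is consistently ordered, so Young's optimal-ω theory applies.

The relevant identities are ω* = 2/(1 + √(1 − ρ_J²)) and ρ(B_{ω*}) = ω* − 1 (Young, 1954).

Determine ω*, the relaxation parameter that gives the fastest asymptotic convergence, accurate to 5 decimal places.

ω* = 1.93031

With n=86, ρ(Jacobi) = cos(π/87) = 0.99935.
√(1−ρ_J²) simplifies to sin(π/87) = 0.036102.
ω* = 2/(1+0.036102) = 1.93031
and ρ(B_{ω*}) = 1.93031 − 1 = 0.93031.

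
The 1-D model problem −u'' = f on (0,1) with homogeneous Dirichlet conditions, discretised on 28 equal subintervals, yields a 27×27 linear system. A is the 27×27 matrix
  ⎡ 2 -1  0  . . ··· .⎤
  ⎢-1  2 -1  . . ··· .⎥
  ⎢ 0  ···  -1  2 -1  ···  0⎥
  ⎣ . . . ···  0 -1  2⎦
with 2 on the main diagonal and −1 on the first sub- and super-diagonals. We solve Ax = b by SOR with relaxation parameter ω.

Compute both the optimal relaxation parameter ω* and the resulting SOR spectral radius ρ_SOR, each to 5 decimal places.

½·tridiag(1,0,1) at n=27: λ_k = cos(kπ/28); max |λ| at k=1 ⇒ ρ_J = cos(π/28) ≈ 0.99371.
√(1−ρ_J²) simplifies to sin(π/28) = 0.111964.
ω* = 2/(1+0.111964) = 1.79862
ρ(B_{ω*}) = ω*−1 = 0.79862

ω* = 1.79862, ρ_SOR = 0.79862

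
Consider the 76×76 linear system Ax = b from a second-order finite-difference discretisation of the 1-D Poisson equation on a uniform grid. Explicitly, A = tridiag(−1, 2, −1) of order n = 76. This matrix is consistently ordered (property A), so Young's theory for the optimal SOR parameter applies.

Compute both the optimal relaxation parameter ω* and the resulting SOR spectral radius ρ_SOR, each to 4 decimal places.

ω* = 1.9216, ρ_SOR = 0.9216

ρ_J = max_k |cos(kπ/77)| = cos(π/77) = 0.9992
√(1−ρ_J²) = |sin(π/77)| = 0.04079
ω* = 2 / (1 + 0.04079) = 2 / 1.04079 ≈ 1.9216.
ρ_SOR = ω* − 1 ≈ 0.9216.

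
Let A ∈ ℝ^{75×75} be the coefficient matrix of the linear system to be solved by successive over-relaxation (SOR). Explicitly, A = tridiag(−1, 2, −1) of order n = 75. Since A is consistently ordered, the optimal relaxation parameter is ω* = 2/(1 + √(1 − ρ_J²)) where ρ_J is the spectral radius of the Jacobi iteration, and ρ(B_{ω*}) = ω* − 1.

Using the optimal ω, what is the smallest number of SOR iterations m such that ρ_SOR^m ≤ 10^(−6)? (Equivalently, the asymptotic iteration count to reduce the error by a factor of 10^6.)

m = 168

n=75: λ(B_J) = 1 − λ(A)/2 = cos(kπ/76); k=1 gives ρ_J = 0.9991458.
√(1−ρ_J²) simplifies to sin(π/76) = 0.0413250.
ω* = 2/(1+0.0413250) = 1.9206300
ρ_SOR = ω* − 1 ≈ 0.9206300.
ρ_SOR^m ≤ 10^(−6) ⇔ m ≥ 6·ln10/(−ln 0.9206300) = 13.8155/0.0826971 = 167.061; m = ⌈167.061⌉ = 168.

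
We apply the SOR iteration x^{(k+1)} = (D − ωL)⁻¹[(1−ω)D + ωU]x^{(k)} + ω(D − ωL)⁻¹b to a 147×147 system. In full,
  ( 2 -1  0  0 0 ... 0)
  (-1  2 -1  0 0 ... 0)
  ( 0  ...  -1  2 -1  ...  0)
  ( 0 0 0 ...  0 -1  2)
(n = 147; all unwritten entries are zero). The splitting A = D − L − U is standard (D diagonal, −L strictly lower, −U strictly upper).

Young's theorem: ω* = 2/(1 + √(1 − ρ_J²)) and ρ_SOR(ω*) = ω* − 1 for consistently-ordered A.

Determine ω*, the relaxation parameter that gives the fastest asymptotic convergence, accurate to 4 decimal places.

B_J for the 147×147 system has eigenvalues cos(kπ/148); ρ_J = cos(π/148) = 0.9998.
1 − cos²(π/148) = sin²(π/148) ⇒ √(1−ρ_J²) = sin(π/148) = 0.02123.
ω* = 2/(1+0.02123) = 1.9584
Hence ρ(B_{ω*}) = 1.9584 − 1 = 0.9584.

ω* = 1.9584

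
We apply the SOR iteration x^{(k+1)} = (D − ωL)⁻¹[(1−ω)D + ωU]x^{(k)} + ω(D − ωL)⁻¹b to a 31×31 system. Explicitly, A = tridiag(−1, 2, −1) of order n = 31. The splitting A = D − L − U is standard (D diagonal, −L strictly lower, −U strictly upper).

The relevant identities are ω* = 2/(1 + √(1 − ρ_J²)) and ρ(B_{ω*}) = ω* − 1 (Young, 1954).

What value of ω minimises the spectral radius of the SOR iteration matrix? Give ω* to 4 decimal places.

½·tridiag(1,0,1) at n=31: λ_k = cos(kπ/32); max |λ| at k=1 ⇒ ρ_J = cos(π/32) ≈ 0.9952.
√(1−ρ_J²) = |sin(π/32)| = 0.09802
[ω*] 2 ÷ (1 + 0.09802) = 2 ÷ 1.09802 = 1.8215.
Hence ρ(B_{ω*}) = 1.8215 − 1 = 0.8215.

ω* = 1.8215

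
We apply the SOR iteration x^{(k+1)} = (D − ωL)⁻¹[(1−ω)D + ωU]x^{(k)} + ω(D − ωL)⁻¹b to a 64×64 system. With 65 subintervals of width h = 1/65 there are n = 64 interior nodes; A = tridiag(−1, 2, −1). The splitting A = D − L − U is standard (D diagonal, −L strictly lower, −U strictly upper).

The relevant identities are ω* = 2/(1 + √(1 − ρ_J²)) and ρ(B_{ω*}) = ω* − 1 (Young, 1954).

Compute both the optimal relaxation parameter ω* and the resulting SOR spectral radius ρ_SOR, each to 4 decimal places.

ω* = 1.9078, ρ_SOR = 0.9078

spectrum of D⁻¹(L+U) = {cos(kπ/65) : 1≤k≤64}; ρ_J = cos(π/65) = 0.9988.
1 − cos²(π/65) = sin²(π/65) ⇒ √(1−ρ_J²) = sin(π/65) = 0.04831.
Then 2/(1+√(1−ρ_J²)) = 2/(1+0.04831); ω* = 2/1.04831 = 1.9078.
At ω = 1.9078 every |λ(B_ω)| = ω−1, so ρ_SOR = 0.9078.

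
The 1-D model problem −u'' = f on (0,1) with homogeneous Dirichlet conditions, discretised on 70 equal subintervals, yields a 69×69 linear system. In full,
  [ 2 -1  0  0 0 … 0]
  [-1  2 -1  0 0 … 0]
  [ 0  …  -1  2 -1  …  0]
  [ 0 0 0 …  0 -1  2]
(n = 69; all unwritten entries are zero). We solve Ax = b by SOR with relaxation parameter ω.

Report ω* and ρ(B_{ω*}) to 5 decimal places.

B_J for the 69×69 system has eigenvalues cos(kπ/70); ρ_J = cos(π/70) = 0.99899.
√(1 − cos²(π/70)) = sin(π/70) ≈ 0.044865.
Then 2/(1+√(1−ρ_J²)) = 2/(1+0.044865); ω* = 2/1.044865 = 1.91412.
ρ_SOR = ω* − 1 = 1.91412 − 1 = 0.91412.

ω* = 1.91412, ρ_SOR = 0.91412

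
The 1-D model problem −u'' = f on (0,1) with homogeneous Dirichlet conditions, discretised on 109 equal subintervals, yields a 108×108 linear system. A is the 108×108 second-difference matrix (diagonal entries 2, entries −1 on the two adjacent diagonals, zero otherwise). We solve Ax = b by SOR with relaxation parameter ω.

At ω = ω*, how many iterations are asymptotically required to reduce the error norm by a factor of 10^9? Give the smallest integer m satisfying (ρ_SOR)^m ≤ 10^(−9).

m = 360

spectrum of D⁻¹(L+U) = {cos(kπ/109) : 1≤k≤108}; ρ_J = cos(π/109) = 0.9995847.
1 − cos²(π/109) = sin²(π/109) ⇒ √(1−ρ_J²) = sin(π/109) = 0.0288180.
So ω* = 2/1.0288180 = 1.9439784 (Young).
[ρ_SOR] ω* − 1 = 0.9439784.
m ≥ 9·ln10 / (−ln 0.9439784) = 359.455; smallest integer m = 360.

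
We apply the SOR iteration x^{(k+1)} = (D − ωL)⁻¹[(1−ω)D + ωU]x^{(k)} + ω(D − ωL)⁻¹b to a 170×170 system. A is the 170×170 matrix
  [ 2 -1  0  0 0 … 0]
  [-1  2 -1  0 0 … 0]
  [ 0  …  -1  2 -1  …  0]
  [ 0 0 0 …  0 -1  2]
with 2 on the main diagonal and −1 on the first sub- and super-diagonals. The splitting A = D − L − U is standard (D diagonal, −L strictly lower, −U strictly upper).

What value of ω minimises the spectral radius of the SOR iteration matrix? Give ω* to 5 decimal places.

ω* = 1.96392

n=170: λ(B_J) = 1 − λ(A)/2 = cos(kπ/171); k=1 gives ρ_J = 0.99983.
√(1−ρ_J²) = |sin(π/171)| = 0.018371
ω* = 2/(1+0.018371) = 1.96392
Hence ρ(B_{ω*}) = 1.96392 − 1 = 0.96392.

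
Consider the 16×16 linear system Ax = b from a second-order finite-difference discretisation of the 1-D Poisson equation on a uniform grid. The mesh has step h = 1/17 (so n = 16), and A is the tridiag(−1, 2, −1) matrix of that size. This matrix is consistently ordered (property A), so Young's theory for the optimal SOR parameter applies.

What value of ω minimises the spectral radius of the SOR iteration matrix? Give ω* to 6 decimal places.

ω* = 1.689547

½·tridiag(1,0,1) at n=16: λ_k = cos(kπ/17); max |λ| at k=1 ⇒ ρ_J = cos(π/17) ≈ 0.982973.
√(1−ρ_J²) simplifies to sin(π/17) = 0.1837495.
Then 2/(1+√(1−ρ_J²)) = 2/(1+0.1837495); ω* = 2/1.1837495 = 1.689547.
ρ_SOR = ω* − 1 ≈ 0.689547.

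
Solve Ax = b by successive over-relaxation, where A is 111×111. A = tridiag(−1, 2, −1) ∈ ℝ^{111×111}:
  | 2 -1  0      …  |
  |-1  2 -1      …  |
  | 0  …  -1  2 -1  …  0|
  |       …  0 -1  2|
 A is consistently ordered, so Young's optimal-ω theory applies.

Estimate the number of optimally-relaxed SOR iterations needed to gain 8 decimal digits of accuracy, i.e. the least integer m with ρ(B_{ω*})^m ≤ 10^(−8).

m = 329

With n=111, ρ(Jacobi) = cos(π/112) = 0.9996066.
1 − cos²(π/112) = sin²(π/112) ⇒ √(1−ρ_J²) = sin(π/112) = 0.0280463.
ω* = 2/(1+0.0280463) = 1.9454377
ρ(B_{ω*}) = ω*−1 = 0.9454377
(0.9454377)^m ≤ 10^{−8}  ⇒  m·ln(0.9454377) ≤ −8·ln10  ⇒  m ≥ 328.312  ⇒  m = 329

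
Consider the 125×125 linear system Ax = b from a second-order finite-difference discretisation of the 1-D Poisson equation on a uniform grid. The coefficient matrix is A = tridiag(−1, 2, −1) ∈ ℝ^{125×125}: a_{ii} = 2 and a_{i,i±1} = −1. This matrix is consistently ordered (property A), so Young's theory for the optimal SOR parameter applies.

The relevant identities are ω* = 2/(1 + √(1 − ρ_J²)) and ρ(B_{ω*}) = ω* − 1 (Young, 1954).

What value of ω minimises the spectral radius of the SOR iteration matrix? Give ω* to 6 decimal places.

ω* = 1.951351

ρ_J = max_k |cos(kπ/126)| = cos(π/126) = 0.999689
1 − cos²(π/126) = sin²(π/126) ⇒ √(1−ρ_J²) = sin(π/126) = 0.0249307.
ω* = 2/(1+0.0249307) = 1.951351
ρ_SOR = ω* − 1 ≈ 0.951351.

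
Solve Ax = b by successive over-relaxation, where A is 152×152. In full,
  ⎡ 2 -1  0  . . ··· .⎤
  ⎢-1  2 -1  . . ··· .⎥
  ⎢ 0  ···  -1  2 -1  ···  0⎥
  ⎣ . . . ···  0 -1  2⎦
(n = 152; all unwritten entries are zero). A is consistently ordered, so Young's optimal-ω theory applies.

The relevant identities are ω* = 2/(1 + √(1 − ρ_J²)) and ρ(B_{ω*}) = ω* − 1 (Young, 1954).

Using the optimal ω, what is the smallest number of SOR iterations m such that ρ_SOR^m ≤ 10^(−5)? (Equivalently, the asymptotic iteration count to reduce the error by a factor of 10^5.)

B_J for the 152×152 system has eigenvalues cos(kπ/153); ρ_J = cos(π/153) = 0.9997892.
√(1 − cos²(π/153)) = sin(π/153) ≈ 0.0205318.
ω* = 2 / (1 + 0.0205318) = 2 / 1.0205318 ≈ 1.9597625.
Hence ρ(B_{ω*}) = 1.9597625 − 1 = 0.9597625.
Need (0.9597625)^m ≤ 10^(−5): m ≥ 5·ln10/|ln 0.9597625| = 11.5129/0.0410694 = 280.328 ⇒ m = 281.

m = 281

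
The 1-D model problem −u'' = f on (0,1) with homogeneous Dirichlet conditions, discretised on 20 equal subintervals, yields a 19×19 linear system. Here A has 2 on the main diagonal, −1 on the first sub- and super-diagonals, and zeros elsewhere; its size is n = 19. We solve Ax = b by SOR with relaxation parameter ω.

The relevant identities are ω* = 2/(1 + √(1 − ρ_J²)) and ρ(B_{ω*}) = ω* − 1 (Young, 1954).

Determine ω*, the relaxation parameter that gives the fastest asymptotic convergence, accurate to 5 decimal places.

With n=19, ρ(Jacobi) = cos(π/20) = 0.98769.
1 − cos²(π/20) = sin²(π/20) ⇒ √(1−ρ_J²) = sin(π/20) = 0.156434.
ω* = 2 / (1 + 0.156434) = 2 / 1.156434 ≈ 1.72945.
[ρ_SOR] ω* − 1 = 0.72945.

ω* = 1.72945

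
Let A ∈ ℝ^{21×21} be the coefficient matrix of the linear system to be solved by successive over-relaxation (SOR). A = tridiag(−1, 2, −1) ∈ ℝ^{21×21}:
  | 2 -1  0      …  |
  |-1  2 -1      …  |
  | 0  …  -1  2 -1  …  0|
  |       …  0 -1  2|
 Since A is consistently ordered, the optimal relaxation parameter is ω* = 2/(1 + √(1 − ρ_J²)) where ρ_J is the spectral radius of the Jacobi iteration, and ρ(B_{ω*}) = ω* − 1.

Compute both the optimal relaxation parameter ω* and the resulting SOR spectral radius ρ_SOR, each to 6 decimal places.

With n=21, ρ(Jacobi) = cos(π/22) = 0.989821.
√(1−ρ_J²) = |sin(π/22)| = 0.1423148
[ω*] 2 ÷ (1 + 0.1423148) = 2 ÷ 1.1423148 = 1.750831.
[ρ_SOR] ω* − 1 = 0.750831.

ω* = 1.750831, ρ_SOR = 0.750831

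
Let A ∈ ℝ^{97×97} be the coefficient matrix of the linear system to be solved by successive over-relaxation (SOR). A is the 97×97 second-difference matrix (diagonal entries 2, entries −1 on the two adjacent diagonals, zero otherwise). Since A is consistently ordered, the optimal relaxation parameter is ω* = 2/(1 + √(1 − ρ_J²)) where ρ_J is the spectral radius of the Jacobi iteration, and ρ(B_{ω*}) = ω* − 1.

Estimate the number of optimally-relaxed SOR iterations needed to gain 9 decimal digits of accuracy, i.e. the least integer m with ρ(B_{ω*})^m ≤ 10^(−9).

m = 324

With n=97, ρ(Jacobi) = cos(π/98) = 0.9994862.
root = sin(π/98) = 0.0320516  (since 1−cos² = sin²).
ω* = 2 / (1 + 0.0320516) = 2 / 1.0320516 ≈ 1.9378876.
and ρ(B_{ω*}) = 1.9378876 − 1 = 0.9378876.
9·ln10 = 20.7233; −ln(0.9378876) = 0.0641252; m = ⌈20.7233/0.0641252⌉ = ⌈323.169⌉ = 324.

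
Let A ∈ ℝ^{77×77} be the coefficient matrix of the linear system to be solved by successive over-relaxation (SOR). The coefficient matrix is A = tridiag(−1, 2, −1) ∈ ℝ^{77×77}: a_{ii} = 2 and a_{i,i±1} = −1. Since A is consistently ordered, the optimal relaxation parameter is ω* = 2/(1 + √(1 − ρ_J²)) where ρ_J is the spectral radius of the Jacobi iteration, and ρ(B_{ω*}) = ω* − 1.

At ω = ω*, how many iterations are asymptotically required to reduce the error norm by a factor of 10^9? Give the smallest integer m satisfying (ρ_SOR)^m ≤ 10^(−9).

[ρ_J] n=77: ρ(B_J) = cos(π/(n+1)) = cos(π/78) = 0.9991890.
√(1 − cos²(π/78)) = sin(π/78) ≈ 0.0402659.
Young: ω* = 2/(1+√(1−ρ_J²)) = 2/(1+0.0402659) = 2/1.0402659 = 1.9225854.
ρ(B_{ω*}) = ω*−1 = 0.9225854
9·ln10 = 20.7233; −ln(0.9225854) = 0.0805753; m = ⌈20.7233/0.0805753⌉ = ⌈257.192⌉ = 258.

m = 258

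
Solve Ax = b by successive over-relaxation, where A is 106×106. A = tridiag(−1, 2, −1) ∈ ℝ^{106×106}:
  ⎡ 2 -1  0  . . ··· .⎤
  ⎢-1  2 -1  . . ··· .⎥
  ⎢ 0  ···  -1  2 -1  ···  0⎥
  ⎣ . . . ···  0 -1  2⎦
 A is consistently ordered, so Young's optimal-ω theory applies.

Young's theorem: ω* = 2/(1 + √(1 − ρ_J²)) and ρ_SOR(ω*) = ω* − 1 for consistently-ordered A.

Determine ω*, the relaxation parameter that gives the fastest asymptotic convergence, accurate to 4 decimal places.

ω* = 1.9430

[ρ_J] n=106: ρ(B_J) = cos(π/(n+1)) = cos(π/107) = 0.9996.
1 − cos²(π/107) = sin²(π/107) ⇒ √(1−ρ_J²) = sin(π/107) = 0.02936.
So ω* = 2/1.02936 = 1.9430 (Young).
[ρ_SOR] ω* − 1 = 0.9430.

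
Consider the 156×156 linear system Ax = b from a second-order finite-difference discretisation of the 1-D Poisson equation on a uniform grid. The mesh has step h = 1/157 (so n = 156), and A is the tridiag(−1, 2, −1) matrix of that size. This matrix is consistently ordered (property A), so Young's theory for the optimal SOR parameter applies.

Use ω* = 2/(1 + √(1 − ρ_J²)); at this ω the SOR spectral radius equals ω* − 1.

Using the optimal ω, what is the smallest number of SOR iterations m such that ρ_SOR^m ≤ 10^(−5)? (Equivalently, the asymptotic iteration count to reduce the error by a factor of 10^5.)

m = 288

½·tridiag(1,0,1) at n=156: λ_k = cos(kπ/157); max |λ| at k=1 ⇒ ρ_J = cos(π/157) ≈ 0.9997998.
√(1 − cos²(π/157)) = sin(π/157) ≈ 0.0200088.
Young: ω* = 2/(1+√(1−ρ_J²)) = 2/(1+0.0200088) = 2/1.0200088 = 1.9607674.
and ρ(B_{ω*}) = 1.9607674 − 1 = 0.9607674.
Need (0.9607674)^m ≤ 10^(−5): m ≥ 5·ln10/|ln 0.9607674| = 11.5129/0.0400229 = 287.658 ⇒ m = 288.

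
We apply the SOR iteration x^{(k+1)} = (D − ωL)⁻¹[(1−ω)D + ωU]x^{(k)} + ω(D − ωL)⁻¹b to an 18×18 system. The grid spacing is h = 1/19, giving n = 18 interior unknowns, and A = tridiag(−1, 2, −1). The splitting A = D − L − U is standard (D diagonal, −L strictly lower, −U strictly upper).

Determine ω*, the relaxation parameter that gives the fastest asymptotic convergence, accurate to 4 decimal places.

ω* = 1.7173

n=18: λ(B_J) = 1 − λ(A)/2 = cos(kπ/19); k=1 gives ρ_J = 0.9864.
√(1−ρ_J²) = |sin(π/19)| = 0.16459
ω* = 2 / (1 + 0.16459) = 2 / 1.16459 ≈ 1.7173.
[ρ_SOR] ω* − 1 = 0.7173.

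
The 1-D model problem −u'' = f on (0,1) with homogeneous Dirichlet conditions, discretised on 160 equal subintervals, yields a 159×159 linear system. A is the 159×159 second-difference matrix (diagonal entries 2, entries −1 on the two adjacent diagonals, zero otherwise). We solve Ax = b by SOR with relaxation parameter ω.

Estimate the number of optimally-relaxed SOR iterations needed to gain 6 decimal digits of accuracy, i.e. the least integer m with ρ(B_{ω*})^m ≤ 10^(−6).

m = 352

n=159: λ(B_J) = 1 − λ(A)/2 = cos(kπ/160); k=1 gives ρ_J = 0.9998072.
root = sin(π/160) = 0.0196337  (since 1−cos² = sin²).
[ω*] 2 ÷ (1 + 0.0196337) = 2 ÷ 1.0196337 = 1.9614887.
Hence ρ(B_{ω*}) = 1.9614887 − 1 = 0.9614887.
6·ln10 = 13.8155; −ln(0.9614887) = 0.0392725; m = ⌈13.8155/0.0392725⌉ = ⌈351.786⌉ = 352.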